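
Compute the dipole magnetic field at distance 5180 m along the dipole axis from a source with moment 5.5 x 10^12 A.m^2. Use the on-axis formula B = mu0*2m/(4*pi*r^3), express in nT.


m = 5.5 x 10^12 = 5500000000000 A.m^2
2m = 11000000000000 A.m^2
r^3 = 5180^3 = 138991832000
B = (4pi*10^-7) * 11000000000000 / (4*pi * 138991832000) * 1e9
= 13823007.675795 / 1746622873280.75 * 1e9
= 7914.1341 nT

7914.1341


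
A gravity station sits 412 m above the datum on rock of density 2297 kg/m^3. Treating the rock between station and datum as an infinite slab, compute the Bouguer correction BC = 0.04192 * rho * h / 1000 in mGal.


BC = 0.04192 * rho * h / 1000
= 0.04192 * 2297 * 412 / 1000
= 39.6716 mGal

39.6716


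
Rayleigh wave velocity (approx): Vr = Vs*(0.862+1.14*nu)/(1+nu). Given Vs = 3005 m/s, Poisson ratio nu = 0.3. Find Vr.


Numerator factor = 0.862 + 1.14*0.3 = 1.204
Denominator = 1 + 0.3 = 1.3
Vr = 3005 * 1.204 / 1.3 = 2783.09 m/s

2783.09


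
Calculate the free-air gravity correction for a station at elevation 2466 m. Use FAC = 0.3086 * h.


FAC = 0.3086 * h
= 0.3086 * 2466
= 761.0076 mGal

761.0076


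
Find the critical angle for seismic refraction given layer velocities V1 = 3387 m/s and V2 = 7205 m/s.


V1/V2 = 3387/7205 = 0.47009
theta_c = arcsin(0.47009) = 28.0402 degrees

28.0402


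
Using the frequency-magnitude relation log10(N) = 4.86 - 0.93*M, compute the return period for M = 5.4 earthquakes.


log10(N) = 4.86 - 0.93*5.4 = -0.162
N = 10^-0.162 = 0.688652
T = 1/N = 1/0.688652 = 1.4521 years

1.4521


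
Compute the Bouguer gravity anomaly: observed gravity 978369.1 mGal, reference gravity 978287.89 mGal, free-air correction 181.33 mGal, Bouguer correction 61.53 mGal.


BA = g_obs - g_ref + FAC - BC
= 978369.1 - 978287.89 + 181.33 - 61.53
= 201.01 mGal

201.01


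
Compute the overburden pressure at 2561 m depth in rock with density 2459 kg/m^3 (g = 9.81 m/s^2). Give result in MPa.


P = rho * g * z / 1e6
= 2459 * 9.81 * 2561 / 1e6
= 61778465.19 / 1e6
= 61.7785 MPa

61.7785


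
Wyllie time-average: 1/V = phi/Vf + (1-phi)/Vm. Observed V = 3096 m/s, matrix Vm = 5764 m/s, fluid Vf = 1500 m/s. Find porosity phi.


1/V - 1/Vm = 1/3096 - 1/5764 = 0.00014951
1/Vf - 1/Vm = 1/1500 - 1/5764 = 0.00049318
phi = 0.00014951 / 0.00049318 = 0.3032

0.3032


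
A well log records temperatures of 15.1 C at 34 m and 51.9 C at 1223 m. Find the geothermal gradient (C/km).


dT = 51.9 - 15.1 = 36.8 C
dz = 1223 - 34 = 1189 m
gradient = dT/dz * 1000 = 36.8/1189 * 1000 = 30.9504 C/km

30.9504


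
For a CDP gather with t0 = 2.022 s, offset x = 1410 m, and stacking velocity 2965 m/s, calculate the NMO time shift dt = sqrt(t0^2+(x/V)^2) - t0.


x/Vnmo = 1410/2965 = 0.475548
(x/Vnmo)^2 = 0.226146
t0^2 = 4.088484
sqrt(4.088484 + 0.226146) = 2.077169
dt = 2.077169 - 2.022 = 0.055169

0.055169


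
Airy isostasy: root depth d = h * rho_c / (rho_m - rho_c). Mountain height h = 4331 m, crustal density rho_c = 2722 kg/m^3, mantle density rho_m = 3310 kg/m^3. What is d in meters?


rho_m - rho_c = 3310 - 2722 = 588
d = 4331 * 2722 / 588
= 11788982 / 588
= 20049.29 m

20049.29


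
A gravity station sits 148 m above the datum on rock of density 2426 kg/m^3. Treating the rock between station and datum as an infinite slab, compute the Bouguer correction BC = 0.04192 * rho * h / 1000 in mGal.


BC = 0.04192 * rho * h / 1000
= 0.04192 * 2426 * 148 / 1000
= 15.0513 mGal

15.0513


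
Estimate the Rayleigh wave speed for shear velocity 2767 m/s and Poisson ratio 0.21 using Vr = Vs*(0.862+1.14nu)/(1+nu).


Numerator factor = 0.862 + 1.14*0.21 = 1.1014
Denominator = 1 + 0.21 = 1.21
Vr = 2767 * 1.1014 / 1.21 = 2518.66 m/s

2518.66


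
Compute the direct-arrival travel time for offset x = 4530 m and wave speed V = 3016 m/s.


t = x / V
= 4530 / 3016
= 1.502 s

1.502


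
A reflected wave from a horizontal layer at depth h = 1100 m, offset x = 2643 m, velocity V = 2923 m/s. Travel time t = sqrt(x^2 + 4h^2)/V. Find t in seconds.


x^2 + 4h^2 = 2643^2 + 4*1100^2 = 6985449 + 4840000 = 11825449
sqrt(11825449) = 3438.8151
t = 3438.8151 / 2923 = 1.1765 s

1.1765


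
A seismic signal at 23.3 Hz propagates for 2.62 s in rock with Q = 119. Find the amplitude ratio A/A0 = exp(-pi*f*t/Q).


pi*f*t/Q = pi*23.3*2.62/119 = 1.611611
A/A0 = exp(-1.611611) = 0.199566

0.199566


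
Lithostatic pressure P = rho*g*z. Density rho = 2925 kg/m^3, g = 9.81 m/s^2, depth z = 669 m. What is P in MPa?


P = rho * g * z / 1e6
= 2925 * 9.81 * 669 / 1e6
= 19196453.25 / 1e6
= 19.1965 MPa

19.1965


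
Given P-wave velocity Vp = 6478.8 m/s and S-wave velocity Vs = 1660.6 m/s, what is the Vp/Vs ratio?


Vp/Vs = 6478.8 / 1660.6
= 3.9015

3.9015


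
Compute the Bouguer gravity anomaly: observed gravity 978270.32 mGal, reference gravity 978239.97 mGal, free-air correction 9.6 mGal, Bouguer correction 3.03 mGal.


BA = g_obs - g_ref + FAC - BC
= 978270.32 - 978239.97 + 9.6 - 3.03
= 36.92 mGal

36.92


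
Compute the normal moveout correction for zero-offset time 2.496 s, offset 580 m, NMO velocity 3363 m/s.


x/Vnmo = 580/3363 = 0.172465
(x/Vnmo)^2 = 0.029744
t0^2 = 6.230016
sqrt(6.230016 + 0.029744) = 2.501951
dt = 2.501951 - 2.496 = 0.005951

0.005951


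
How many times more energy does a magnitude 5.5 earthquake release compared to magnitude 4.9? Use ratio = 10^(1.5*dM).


M2 - M1 = 5.5 - 4.9 = 0.6
1.5 * 0.6 = 0.9
ratio = 10^0.9 = 7.94

7.94


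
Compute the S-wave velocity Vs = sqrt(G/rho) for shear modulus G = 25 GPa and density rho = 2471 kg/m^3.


Convert G to Pa: G = 25e9 Pa
Compute G/rho = 25e9 / 2471 = 10117361.3921
Vs = sqrt(10117361.3921) = 3180.78 m/s

3180.78


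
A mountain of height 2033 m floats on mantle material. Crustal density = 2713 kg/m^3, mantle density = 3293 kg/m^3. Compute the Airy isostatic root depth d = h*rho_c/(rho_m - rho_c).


rho_m - rho_c = 3293 - 2713 = 580
d = 2033 * 2713 / 580
= 5515529 / 580
= 9509.53 m

9509.53


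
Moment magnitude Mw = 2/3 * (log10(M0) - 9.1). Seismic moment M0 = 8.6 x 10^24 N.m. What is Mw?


log10(M0) = log10(8.6 x 10^24) = 24.9345
Mw = 2/3 * (24.9345 - 9.1)
= 2/3 * 15.8345
= 10.56

10.56


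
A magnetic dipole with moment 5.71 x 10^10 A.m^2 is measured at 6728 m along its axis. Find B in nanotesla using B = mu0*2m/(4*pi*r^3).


m = 5.71 x 10^10 = 57100000000 A.m^2
2m = 114200000000 A.m^2
r^3 = 6728^3 = 304549540352
B = (4pi*10^-7) * 114200000000 / (4*pi * 304549540352) * 1e9
= 143507.952416 / 3827082394495.97 * 1e9
= 37.498 nT

37.498


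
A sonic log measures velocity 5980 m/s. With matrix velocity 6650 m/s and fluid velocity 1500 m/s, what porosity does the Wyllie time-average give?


1/V - 1/Vm = 1/5980 - 1/6650 = 1.685e-05
1/Vf - 1/Vm = 1/1500 - 1/6650 = 0.00051629
phi = 1.685e-05 / 0.00051629 = 0.0326

0.0326


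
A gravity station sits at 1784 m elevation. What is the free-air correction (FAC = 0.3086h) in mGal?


FAC = 0.3086 * h
= 0.3086 * 1784
= 550.5424 mGal

550.5424


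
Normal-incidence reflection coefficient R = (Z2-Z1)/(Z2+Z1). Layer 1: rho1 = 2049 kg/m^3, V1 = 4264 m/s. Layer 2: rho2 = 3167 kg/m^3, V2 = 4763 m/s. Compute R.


Z1 = 2049 * 4264 = 8736936
Z2 = 3167 * 4763 = 15084421
R = (15084421 - 8736936) / (15084421 + 8736936) = 6347485 / 23821357 = 0.2665

0.2665


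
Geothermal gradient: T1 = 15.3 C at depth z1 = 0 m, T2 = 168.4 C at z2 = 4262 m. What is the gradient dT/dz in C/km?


dT = 168.4 - 15.3 = 153.1 C
dz = 4262 - 0 = 4262 m
gradient = dT/dz * 1000 = 153.1/4262 * 1000 = 35.9221 C/km

35.9221


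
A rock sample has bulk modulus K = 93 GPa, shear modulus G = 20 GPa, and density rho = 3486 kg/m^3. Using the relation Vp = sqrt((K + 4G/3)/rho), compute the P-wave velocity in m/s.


First compute the effective modulus:
K + 4G/3 = 93e9 + 4*20e9/3 = 119666666666.67 Pa
Then divide by density:
119666666666.67 / 3486 = 34327787.3398 Pa/(kg/m^3)
Take the square root:
Vp = sqrt(34327787.3398) = 5858.99 m/s

5858.99


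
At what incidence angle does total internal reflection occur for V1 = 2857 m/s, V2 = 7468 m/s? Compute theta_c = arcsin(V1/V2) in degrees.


V1/V2 = 2857/7468 = 0.382566
theta_c = arcsin(0.382566) = 22.4927 degrees

22.4927


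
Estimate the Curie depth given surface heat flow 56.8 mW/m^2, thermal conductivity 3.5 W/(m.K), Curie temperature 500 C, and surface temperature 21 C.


T_Curie - T_surf = 500 - 21 = 479 C
Convert q to W/m^2: 56.8 mW/m^2 = 0.0568 W/m^2
d = 479 * 3.5 / 0.0568 = 29515.85 m

29515.85


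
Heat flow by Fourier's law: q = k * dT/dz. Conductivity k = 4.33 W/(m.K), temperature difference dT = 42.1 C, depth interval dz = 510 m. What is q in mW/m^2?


q = k * dT / dz * 1000
= 4.33 * 42.1 / 510 * 1000
= 0.357437 * 1000
= 357.4373 mW/m^2

357.4373


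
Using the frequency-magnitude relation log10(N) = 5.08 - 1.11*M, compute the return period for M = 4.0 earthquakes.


log10(N) = 5.08 - 1.11*4.0 = 0.64
N = 10^0.64 = 4.365158
T = 1/N = 1/4.365158 = 0.2291 years

0.2291


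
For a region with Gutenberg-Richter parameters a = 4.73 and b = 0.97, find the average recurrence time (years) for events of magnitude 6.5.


log10(N) = 4.73 - 0.97*6.5 = -1.575
N = 10^-1.575 = 0.026607
T = 1/N = 1/0.026607 = 37.5837 years

37.5837


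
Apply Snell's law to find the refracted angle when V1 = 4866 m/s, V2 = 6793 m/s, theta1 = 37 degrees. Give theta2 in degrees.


sin(theta1) = sin(37 deg) = 0.601815
sin(theta2) = V2/V1 * sin(theta1) = 6793/4866 * 0.601815 = 0.840142
theta2 = arcsin(0.840142) = 57.1551 degrees

57.1551


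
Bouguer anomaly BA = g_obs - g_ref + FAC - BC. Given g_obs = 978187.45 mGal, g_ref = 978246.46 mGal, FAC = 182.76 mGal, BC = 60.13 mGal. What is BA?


BA = g_obs - g_ref + FAC - BC
= 978187.45 - 978246.46 + 182.76 - 60.13
= 63.62 mGal

63.62


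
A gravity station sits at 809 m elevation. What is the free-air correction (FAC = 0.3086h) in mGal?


FAC = 0.3086 * h
= 0.3086 * 809
= 249.6574 mGal

249.6574


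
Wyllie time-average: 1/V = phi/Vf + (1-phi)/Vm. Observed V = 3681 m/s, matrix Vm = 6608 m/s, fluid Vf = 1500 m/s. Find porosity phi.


1/V - 1/Vm = 1/3681 - 1/6608 = 0.00012033
1/Vf - 1/Vm = 1/1500 - 1/6608 = 0.00051533
phi = 0.00012033 / 0.00051533 = 0.2335

0.2335


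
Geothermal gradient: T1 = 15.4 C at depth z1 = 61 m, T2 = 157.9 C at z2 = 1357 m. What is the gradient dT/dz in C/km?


dT = 157.9 - 15.4 = 142.5 C
dz = 1357 - 61 = 1296 m
gradient = dT/dz * 1000 = 142.5/1296 * 1000 = 109.9537 C/km

109.9537


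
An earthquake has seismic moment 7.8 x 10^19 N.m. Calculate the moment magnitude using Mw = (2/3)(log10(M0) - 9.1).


log10(M0) = log10(7.8 x 10^19) = 19.8921
Mw = 2/3 * (19.8921 - 9.1)
= 2/3 * 10.7921
= 7.19

7.19


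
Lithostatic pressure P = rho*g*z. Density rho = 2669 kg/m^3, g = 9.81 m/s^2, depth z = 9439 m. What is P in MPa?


P = rho * g * z / 1e6
= 2669 * 9.81 * 9439 / 1e6
= 247140298.71 / 1e6
= 247.1403 MPa

247.1403


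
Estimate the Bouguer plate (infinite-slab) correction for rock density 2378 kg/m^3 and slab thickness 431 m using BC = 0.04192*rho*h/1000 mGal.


BC = 0.04192 * rho * h / 1000
= 0.04192 * 2378 * 431 / 1000
= 42.9646 mGal

42.9646


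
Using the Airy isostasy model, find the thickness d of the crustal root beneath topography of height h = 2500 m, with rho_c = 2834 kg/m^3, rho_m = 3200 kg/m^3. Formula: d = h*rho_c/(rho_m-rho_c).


rho_m - rho_c = 3200 - 2834 = 366
d = 2500 * 2834 / 366
= 7085000 / 366
= 19357.92 m

19357.92


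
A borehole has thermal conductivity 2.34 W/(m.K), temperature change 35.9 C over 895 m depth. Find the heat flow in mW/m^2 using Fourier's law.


q = k * dT / dz * 1000
= 2.34 * 35.9 / 895 * 1000
= 0.093861 * 1000
= 93.8615 mW/m^2

93.8615


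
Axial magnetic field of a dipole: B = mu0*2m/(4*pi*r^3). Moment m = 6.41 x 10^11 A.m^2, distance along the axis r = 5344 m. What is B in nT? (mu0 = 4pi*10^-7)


m = 6.41 x 10^11 = 641000000000 A.m^2
2m = 1282000000000 A.m^2
r^3 = 5344^3 = 152615747584
B = (4pi*10^-7) * 1282000000000 / (4*pi * 152615747584) * 1e9
= 1611008.712761 / 1917826045728.03 * 1e9
= 840.0182 nT

840.0182


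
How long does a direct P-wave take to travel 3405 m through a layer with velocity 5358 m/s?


t = x / V
= 3405 / 5358
= 0.6355 s

0.6355


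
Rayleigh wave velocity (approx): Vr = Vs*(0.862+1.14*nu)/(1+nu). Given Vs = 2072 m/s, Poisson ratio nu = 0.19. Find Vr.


Numerator factor = 0.862 + 1.14*0.19 = 1.0786
Denominator = 1 + 0.19 = 1.19
Vr = 2072 * 1.0786 / 1.19 = 1878.03 m/s

1878.03


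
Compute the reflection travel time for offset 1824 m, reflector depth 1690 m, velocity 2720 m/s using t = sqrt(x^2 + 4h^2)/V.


x^2 + 4h^2 = 1824^2 + 4*1690^2 = 3326976 + 11424400 = 14751376
sqrt(14751376) = 3840.752
t = 3840.752 / 2720 = 1.412 s

1.412


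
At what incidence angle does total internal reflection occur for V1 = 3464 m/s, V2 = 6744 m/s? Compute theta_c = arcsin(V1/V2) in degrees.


V1/V2 = 3464/6744 = 0.513642
theta_c = arcsin(0.513642) = 30.9067 degrees

30.9067


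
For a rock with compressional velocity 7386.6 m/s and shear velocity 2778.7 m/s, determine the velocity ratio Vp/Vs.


Vp/Vs = 7386.6 / 2778.7
= 2.6583

2.6583


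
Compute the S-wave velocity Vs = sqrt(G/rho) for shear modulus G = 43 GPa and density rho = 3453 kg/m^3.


Convert G to Pa: G = 43e9 Pa
Compute G/rho = 43e9 / 3453 = 12452939.4729
Vs = sqrt(12452939.4729) = 3528.87 m/s

3528.87


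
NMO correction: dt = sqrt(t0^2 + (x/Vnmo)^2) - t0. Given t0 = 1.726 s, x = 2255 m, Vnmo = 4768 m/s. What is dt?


x/Vnmo = 2255/4768 = 0.472945
(x/Vnmo)^2 = 0.223677
t0^2 = 2.979076
sqrt(2.979076 + 0.223677) = 1.789624
dt = 1.789624 - 1.726 = 0.063624

0.063624


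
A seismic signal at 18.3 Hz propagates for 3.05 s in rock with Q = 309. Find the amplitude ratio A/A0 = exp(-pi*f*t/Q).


pi*f*t/Q = pi*18.3*3.05/309 = 0.567469
A/A0 = exp(-0.567469) = 0.566958

0.566958


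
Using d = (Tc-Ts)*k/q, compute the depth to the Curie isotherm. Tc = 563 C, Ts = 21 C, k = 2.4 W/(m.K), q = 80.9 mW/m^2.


T_Curie - T_surf = 563 - 21 = 542 C
Convert q to W/m^2: 80.9 mW/m^2 = 0.0809 W/m^2
d = 542 * 2.4 / 0.0809 = 16079.11 m

16079.11


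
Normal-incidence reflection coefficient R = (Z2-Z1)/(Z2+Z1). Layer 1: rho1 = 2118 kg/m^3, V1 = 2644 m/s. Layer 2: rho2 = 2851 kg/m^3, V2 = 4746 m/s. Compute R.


Z1 = 2118 * 2644 = 5599992
Z2 = 2851 * 4746 = 13530846
R = (13530846 - 5599992) / (13530846 + 5599992) = 7930854 / 19130838 = 0.4146

0.4146


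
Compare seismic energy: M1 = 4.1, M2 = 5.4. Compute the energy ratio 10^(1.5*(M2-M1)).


M2 - M1 = 5.4 - 4.1 = 1.3
1.5 * 1.3 = 1.95
ratio = 10^1.95 = 89.13

89.13


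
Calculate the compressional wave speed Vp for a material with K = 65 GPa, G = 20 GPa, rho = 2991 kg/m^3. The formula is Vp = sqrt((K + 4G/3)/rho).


First compute the effective modulus:
K + 4G/3 = 65e9 + 4*20e9/3 = 91666666666.67 Pa
Then divide by density:
91666666666.67 / 2991 = 30647498.0497 Pa/(kg/m^3)
Take the square root:
Vp = sqrt(30647498.0497) = 5536.02 m/s

5536.02


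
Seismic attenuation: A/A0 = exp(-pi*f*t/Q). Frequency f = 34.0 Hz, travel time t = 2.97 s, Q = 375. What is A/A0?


pi*f*t/Q = pi*34.0*2.97/375 = 0.845968
A/A0 = exp(-0.845968) = 0.429142

0.429142


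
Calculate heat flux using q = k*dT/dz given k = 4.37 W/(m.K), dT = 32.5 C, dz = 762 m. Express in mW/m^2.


q = k * dT / dz * 1000
= 4.37 * 32.5 / 762 * 1000
= 0.186385 * 1000
= 186.3845 mW/m^2

186.3845


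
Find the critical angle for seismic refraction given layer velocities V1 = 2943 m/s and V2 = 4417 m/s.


V1/V2 = 2943/4417 = 0.666289
theta_c = arcsin(0.666289) = 41.7813 degrees

41.7813


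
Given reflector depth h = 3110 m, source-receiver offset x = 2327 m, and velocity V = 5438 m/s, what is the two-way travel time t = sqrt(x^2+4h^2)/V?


x^2 + 4h^2 = 2327^2 + 4*3110^2 = 5414929 + 38688400 = 44103329
sqrt(44103329) = 6641.0337
t = 6641.0337 / 5438 = 1.2212 s

1.2212


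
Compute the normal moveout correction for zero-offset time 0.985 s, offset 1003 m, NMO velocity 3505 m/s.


x/Vnmo = 1003/3505 = 0.286163
(x/Vnmo)^2 = 0.081889
t0^2 = 0.970225
sqrt(0.970225 + 0.081889) = 1.025726
dt = 1.025726 - 0.985 = 0.040726

0.040726


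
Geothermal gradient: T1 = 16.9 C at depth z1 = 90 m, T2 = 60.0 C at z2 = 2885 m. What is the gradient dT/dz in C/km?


dT = 60.0 - 16.9 = 43.1 C
dz = 2885 - 90 = 2795 m
gradient = dT/dz * 1000 = 43.1/2795 * 1000 = 15.4204 C/km

15.4204


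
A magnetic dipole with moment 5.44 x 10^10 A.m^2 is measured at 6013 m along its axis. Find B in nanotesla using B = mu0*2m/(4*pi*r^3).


m = 5.44 x 10^10 = 54400000000 A.m^2
2m = 108800000000 A.m^2
r^3 = 6013^3 = 217407044197
B = (4pi*10^-7) * 108800000000 / (4*pi * 217407044197) * 1e9
= 136722.112284 / 2732017491551.87 * 1e9
= 50.0444 nT

50.0444


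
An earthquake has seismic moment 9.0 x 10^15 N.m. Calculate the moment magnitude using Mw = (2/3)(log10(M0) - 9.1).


log10(M0) = log10(9.0 x 10^15) = 15.9542
Mw = 2/3 * (15.9542 - 9.1)
= 2/3 * 6.8542
= 4.57

4.57


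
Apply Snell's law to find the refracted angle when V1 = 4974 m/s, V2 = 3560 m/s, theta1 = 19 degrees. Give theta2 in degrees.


sin(theta1) = sin(19 deg) = 0.325568
sin(theta2) = V2/V1 * sin(theta1) = 3560/4974 * 0.325568 = 0.233016
theta2 = arcsin(0.233016) = 13.4747 degrees

13.4747


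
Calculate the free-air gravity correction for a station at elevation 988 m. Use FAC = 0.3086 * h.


FAC = 0.3086 * h
= 0.3086 * 988
= 304.8968 mGal

304.8968


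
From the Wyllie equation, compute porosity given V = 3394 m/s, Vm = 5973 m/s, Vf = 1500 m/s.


1/V - 1/Vm = 1/3394 - 1/5973 = 0.00012722
1/Vf - 1/Vm = 1/1500 - 1/5973 = 0.00049925
phi = 0.00012722 / 0.00049925 = 0.2548

0.2548


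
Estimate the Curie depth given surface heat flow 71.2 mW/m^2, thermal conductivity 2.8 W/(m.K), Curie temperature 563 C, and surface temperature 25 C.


T_Curie - T_surf = 563 - 25 = 538 C
Convert q to W/m^2: 71.2 mW/m^2 = 0.0712 W/m^2
d = 538 * 2.8 / 0.0712 = 21157.3 m

21157.3


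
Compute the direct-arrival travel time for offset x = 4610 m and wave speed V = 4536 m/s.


t = x / V
= 4610 / 4536
= 1.0163 s

1.0163


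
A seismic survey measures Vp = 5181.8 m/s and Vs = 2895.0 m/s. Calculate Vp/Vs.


Vp/Vs = 5181.8 / 2895.0
= 1.7899

1.7899


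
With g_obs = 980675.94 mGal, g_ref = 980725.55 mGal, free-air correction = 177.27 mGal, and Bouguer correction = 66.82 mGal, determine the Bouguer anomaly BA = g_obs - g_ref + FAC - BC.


BA = g_obs - g_ref + FAC - BC
= 980675.94 - 980725.55 + 177.27 - 66.82
= 60.84 mGal

60.84


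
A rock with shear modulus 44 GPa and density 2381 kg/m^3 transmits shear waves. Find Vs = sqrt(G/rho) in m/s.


Convert G to Pa: G = 44e9 Pa
Compute G/rho = 44e9 / 2381 = 18479630.4074
Vs = sqrt(18479630.4074) = 4298.79 m/s

4298.79


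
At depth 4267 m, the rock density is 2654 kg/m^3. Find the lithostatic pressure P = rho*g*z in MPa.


P = rho * g * z / 1e6
= 2654 * 9.81 * 4267 / 1e6
= 111094502.58 / 1e6
= 111.0945 MPa

111.0945


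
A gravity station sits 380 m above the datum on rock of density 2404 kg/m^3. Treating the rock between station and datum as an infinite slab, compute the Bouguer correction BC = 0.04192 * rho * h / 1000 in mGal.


BC = 0.04192 * rho * h / 1000
= 0.04192 * 2404 * 380 / 1000
= 38.2948 mGal

38.2948


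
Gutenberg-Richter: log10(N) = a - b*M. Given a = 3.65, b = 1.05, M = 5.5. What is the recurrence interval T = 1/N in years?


log10(N) = 3.65 - 1.05*5.5 = -2.125
N = 10^-2.125 = 0.007499
T = 1/N = 1/0.007499 = 133.3521 years

133.3521


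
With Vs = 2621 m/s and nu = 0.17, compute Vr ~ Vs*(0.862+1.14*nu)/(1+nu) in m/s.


Numerator factor = 0.862 + 1.14*0.17 = 1.0558
Denominator = 1 + 0.17 = 1.17
Vr = 2621 * 1.0558 / 1.17 = 2365.17 m/s

2365.17


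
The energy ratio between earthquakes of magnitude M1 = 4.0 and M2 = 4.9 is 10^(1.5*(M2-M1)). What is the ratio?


M2 - M1 = 4.9 - 4.0 = 0.9
1.5 * 0.9 = 1.35
ratio = 10^1.35 = 22.39

22.39


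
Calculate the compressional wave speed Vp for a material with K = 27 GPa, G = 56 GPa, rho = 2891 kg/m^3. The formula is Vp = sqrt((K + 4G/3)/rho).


First compute the effective modulus:
K + 4G/3 = 27e9 + 4*56e9/3 = 101666666666.67 Pa
Then divide by density:
101666666666.67 / 2891 = 35166609.0165 Pa/(kg/m^3)
Take the square root:
Vp = sqrt(35166609.0165) = 5930.14 m/s

5930.14


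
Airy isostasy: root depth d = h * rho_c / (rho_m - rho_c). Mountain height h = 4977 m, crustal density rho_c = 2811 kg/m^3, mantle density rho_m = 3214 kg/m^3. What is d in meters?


rho_m - rho_c = 3214 - 2811 = 403
d = 4977 * 2811 / 403
= 13990347 / 403
= 34715.5 m

34715.5


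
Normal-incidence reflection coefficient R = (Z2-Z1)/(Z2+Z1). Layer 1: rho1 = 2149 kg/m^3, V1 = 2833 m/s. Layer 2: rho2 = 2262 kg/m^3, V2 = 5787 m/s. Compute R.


Z1 = 2149 * 2833 = 6088117
Z2 = 2262 * 5787 = 13090194
R = (13090194 - 6088117) / (13090194 + 6088117) = 7002077 / 19178311 = 0.3651

0.3651


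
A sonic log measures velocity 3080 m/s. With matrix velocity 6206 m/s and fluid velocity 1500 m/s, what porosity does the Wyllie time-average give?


1/V - 1/Vm = 1/3080 - 1/6206 = 0.00016354
1/Vf - 1/Vm = 1/1500 - 1/6206 = 0.00050553
phi = 0.00016354 / 0.00050553 = 0.3235

0.3235


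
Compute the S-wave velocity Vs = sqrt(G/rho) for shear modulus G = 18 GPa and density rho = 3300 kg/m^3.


Convert G to Pa: G = 18e9 Pa
Compute G/rho = 18e9 / 3300 = 5454545.4545
Vs = sqrt(5454545.4545) = 2335.5 m/s

2335.5


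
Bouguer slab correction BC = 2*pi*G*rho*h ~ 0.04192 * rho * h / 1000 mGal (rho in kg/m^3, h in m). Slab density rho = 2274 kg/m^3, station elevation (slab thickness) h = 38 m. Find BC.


BC = 0.04192 * rho * h / 1000
= 0.04192 * 2274 * 38 / 1000
= 3.6224 mGal

3.6224


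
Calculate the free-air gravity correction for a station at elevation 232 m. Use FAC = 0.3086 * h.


FAC = 0.3086 * h
= 0.3086 * 232
= 71.5952 mGal

71.5952


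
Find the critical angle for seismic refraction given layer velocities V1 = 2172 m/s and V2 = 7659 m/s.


V1/V2 = 2172/7659 = 0.283588
theta_c = arcsin(0.283588) = 16.4745 degrees

16.4745


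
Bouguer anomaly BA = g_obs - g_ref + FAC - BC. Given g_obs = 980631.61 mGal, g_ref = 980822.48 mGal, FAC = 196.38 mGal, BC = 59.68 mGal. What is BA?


BA = g_obs - g_ref + FAC - BC
= 980631.61 - 980822.48 + 196.38 - 59.68
= -54.17 mGal

-54.17


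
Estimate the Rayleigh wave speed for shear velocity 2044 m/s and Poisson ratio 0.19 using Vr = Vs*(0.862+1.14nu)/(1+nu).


Numerator factor = 0.862 + 1.14*0.19 = 1.0786
Denominator = 1 + 0.19 = 1.19
Vr = 2044 * 1.0786 / 1.19 = 1852.65 m/s

1852.65


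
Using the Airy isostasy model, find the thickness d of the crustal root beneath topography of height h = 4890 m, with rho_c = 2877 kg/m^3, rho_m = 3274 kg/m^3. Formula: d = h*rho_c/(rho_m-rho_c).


rho_m - rho_c = 3274 - 2877 = 397
d = 4890 * 2877 / 397
= 14068530 / 397
= 35437.1 m

35437.1


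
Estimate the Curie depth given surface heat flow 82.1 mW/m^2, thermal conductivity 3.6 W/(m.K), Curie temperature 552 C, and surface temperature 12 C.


T_Curie - T_surf = 552 - 12 = 540 C
Convert q to W/m^2: 82.1 mW/m^2 = 0.0821 W/m^2
d = 540 * 3.6 / 0.0821 = 23678.44 m

23678.44


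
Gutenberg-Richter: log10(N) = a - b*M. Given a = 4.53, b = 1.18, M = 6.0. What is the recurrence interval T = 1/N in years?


log10(N) = 4.53 - 1.18*6.0 = -2.55
N = 10^-2.55 = 0.002818
T = 1/N = 1/0.002818 = 354.8134 years

354.8134


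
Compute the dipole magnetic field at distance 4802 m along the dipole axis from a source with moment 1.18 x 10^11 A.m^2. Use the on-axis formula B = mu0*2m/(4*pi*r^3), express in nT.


m = 1.18 x 10^11 = 118000000000 A.m^2
2m = 236000000000 A.m^2
r^3 = 4802^3 = 110730297608
B = (4pi*10^-7) * 236000000000 / (4*pi * 110730297608) * 1e9
= 296566.346499 / 1391477957980.42 * 1e9
= 213.1305 nT

213.1305


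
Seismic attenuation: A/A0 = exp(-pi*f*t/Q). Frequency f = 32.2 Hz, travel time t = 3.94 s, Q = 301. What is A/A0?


pi*f*t/Q = pi*32.2*3.94/301 = 1.324145
A/A0 = exp(-1.324145) = 0.26603

0.26603


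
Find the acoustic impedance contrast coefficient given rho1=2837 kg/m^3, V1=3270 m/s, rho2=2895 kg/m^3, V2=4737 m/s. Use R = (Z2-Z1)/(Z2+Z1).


Z1 = 2837 * 3270 = 9276990
Z2 = 2895 * 4737 = 13713615
R = (13713615 - 9276990) / (13713615 + 9276990) = 4436625 / 22990605 = 0.193

0.193


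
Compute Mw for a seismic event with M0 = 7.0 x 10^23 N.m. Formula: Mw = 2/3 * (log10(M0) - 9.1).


log10(M0) = log10(7.0 x 10^23) = 23.8451
Mw = 2/3 * (23.8451 - 9.1)
= 2/3 * 14.7451
= 9.83

9.83


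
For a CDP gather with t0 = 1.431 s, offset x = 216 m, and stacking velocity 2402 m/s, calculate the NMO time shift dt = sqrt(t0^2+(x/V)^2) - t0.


x/Vnmo = 216/2402 = 0.089925
(x/Vnmo)^2 = 0.008087
t0^2 = 2.047761
sqrt(2.047761 + 0.008087) = 1.433823
dt = 1.433823 - 1.431 = 0.002823

0.002823


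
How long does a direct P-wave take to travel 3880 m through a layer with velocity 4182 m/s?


t = x / V
= 3880 / 4182
= 0.9278 s

0.9278


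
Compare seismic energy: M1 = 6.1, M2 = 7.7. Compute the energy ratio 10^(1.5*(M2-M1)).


M2 - M1 = 7.7 - 6.1 = 1.6
1.5 * 1.6 = 2.4
ratio = 10^2.4 = 251.19

251.19


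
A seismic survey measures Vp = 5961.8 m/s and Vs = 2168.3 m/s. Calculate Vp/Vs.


Vp/Vs = 5961.8 / 2168.3
= 2.7495

2.7495


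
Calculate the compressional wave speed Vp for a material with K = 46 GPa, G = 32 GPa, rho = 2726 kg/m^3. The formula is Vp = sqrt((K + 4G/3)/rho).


First compute the effective modulus:
K + 4G/3 = 46e9 + 4*32e9/3 = 88666666666.67 Pa
Then divide by density:
88666666666.67 / 2726 = 32526290.0465 Pa/(kg/m^3)
Take the square root:
Vp = sqrt(32526290.0465) = 5703.18 m/s

5703.18


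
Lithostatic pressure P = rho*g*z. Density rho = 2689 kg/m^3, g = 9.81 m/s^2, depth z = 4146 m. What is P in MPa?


P = rho * g * z / 1e6
= 2689 * 9.81 * 4146 / 1e6
= 109367707.14 / 1e6
= 109.3677 MPa

109.3677


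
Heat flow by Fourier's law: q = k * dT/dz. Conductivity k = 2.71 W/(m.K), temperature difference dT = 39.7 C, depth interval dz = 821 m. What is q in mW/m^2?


q = k * dT / dz * 1000
= 2.71 * 39.7 / 821 * 1000
= 0.131044 * 1000
= 131.0438 mW/m^2

131.0438


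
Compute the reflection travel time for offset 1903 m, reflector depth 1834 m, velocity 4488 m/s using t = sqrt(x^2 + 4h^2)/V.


x^2 + 4h^2 = 1903^2 + 4*1834^2 = 3621409 + 13454224 = 17075633
sqrt(17075633) = 4132.2673
t = 4132.2673 / 4488 = 0.9207 s

0.9207


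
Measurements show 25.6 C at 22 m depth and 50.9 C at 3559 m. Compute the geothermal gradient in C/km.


dT = 50.9 - 25.6 = 25.3 C
dz = 3559 - 22 = 3537 m
gradient = dT/dz * 1000 = 25.3/3537 * 1000 = 7.153 C/km

7.153


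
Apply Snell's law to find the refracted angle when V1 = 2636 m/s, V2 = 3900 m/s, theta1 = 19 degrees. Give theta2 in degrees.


sin(theta1) = sin(19 deg) = 0.325568
sin(theta2) = V2/V1 * sin(theta1) = 3900/2636 * 0.325568 = 0.481683
theta2 = arcsin(0.481683) = 28.7954 degrees

28.7954


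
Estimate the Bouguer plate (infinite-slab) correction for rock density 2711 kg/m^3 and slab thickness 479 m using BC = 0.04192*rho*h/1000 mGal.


BC = 0.04192 * rho * h / 1000
= 0.04192 * 2711 * 479 / 1000
= 54.436 mGal

54.436


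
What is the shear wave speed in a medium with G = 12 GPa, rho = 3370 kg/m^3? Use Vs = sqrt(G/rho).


Convert G to Pa: G = 12e9 Pa
Compute G/rho = 12e9 / 3370 = 3560830.8605
Vs = sqrt(3560830.8605) = 1887.02 m/s

1887.02


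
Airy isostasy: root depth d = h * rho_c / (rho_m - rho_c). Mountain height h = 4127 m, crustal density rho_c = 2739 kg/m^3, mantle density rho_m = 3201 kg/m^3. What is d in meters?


rho_m - rho_c = 3201 - 2739 = 462
d = 4127 * 2739 / 462
= 11303853 / 462
= 24467.21 m

24467.21


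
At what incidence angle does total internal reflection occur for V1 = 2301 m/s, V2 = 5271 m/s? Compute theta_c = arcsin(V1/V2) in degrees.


V1/V2 = 2301/5271 = 0.43654
theta_c = arcsin(0.43654) = 25.8833 degrees

25.8833


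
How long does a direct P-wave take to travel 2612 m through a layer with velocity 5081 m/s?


t = x / V
= 2612 / 5081
= 0.5141 s

0.5141


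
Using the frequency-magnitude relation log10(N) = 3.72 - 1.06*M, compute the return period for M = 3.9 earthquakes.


log10(N) = 3.72 - 1.06*3.9 = -0.414
N = 10^-0.414 = 0.385478
T = 1/N = 1/0.385478 = 2.5942 years

2.5942


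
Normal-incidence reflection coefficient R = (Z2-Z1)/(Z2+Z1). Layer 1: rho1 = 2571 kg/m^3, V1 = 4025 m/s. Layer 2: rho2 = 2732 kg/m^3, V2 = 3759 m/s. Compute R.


Z1 = 2571 * 4025 = 10348275
Z2 = 2732 * 3759 = 10269588
R = (10269588 - 10348275) / (10269588 + 10348275) = -78687 / 20617863 = -0.0038

-0.0038


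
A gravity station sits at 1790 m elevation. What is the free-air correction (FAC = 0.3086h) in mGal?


FAC = 0.3086 * h
= 0.3086 * 1790
= 552.394 mGal

552.394


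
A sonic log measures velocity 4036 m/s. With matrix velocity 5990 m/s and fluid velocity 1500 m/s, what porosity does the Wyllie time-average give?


1/V - 1/Vm = 1/4036 - 1/5990 = 8.083e-05
1/Vf - 1/Vm = 1/1500 - 1/5990 = 0.00049972
phi = 8.083e-05 / 0.00049972 = 0.1617

0.1617


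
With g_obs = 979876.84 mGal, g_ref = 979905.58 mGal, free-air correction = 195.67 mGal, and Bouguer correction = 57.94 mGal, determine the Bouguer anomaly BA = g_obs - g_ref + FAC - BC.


BA = g_obs - g_ref + FAC - BC
= 979876.84 - 979905.58 + 195.67 - 57.94
= 108.99 mGal

108.99


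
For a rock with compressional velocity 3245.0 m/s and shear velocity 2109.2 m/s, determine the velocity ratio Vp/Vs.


Vp/Vs = 3245.0 / 2109.2
= 1.5385

1.5385


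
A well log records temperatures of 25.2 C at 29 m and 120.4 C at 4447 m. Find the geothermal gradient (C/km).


dT = 120.4 - 25.2 = 95.2 C
dz = 4447 - 29 = 4418 m
gradient = dT/dz * 1000 = 95.2/4418 * 1000 = 21.5482 C/km

21.5482


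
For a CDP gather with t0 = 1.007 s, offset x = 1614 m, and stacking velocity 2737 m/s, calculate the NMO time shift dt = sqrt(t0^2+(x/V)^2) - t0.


x/Vnmo = 1614/2737 = 0.589697
(x/Vnmo)^2 = 0.347742
t0^2 = 1.014049
sqrt(1.014049 + 0.347742) = 1.166958
dt = 1.166958 - 1.007 = 0.159958

0.159958


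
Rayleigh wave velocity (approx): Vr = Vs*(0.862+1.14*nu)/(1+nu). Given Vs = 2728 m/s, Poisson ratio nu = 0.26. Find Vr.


Numerator factor = 0.862 + 1.14*0.26 = 1.1584
Denominator = 1 + 0.26 = 1.26
Vr = 2728 * 1.1584 / 1.26 = 2508.03 m/s

2508.03


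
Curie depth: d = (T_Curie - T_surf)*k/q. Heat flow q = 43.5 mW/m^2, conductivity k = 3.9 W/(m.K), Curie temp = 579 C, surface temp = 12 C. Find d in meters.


T_Curie - T_surf = 579 - 12 = 567 C
Convert q to W/m^2: 43.5 mW/m^2 = 0.0435 W/m^2
d = 567 * 3.9 / 0.0435 = 50834.48 m

50834.48


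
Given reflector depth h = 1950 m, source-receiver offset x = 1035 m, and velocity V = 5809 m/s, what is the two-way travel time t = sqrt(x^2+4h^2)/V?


x^2 + 4h^2 = 1035^2 + 4*1950^2 = 1071225 + 15210000 = 16281225
sqrt(16281225) = 4035.0
t = 4035.0 / 5809 = 0.6946 s

0.6946


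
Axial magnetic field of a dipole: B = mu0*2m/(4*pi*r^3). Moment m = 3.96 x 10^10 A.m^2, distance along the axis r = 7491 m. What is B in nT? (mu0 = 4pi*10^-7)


m = 3.96 x 10^10 = 39600000000 A.m^2
2m = 79200000000 A.m^2
r^3 = 7491^3 = 420358071771
B = (4pi*10^-7) * 79200000000 / (4*pi * 420358071771) * 1e9
= 99525.655266 / 5282375320611.78 * 1e9
= 18.8411 nT

18.8411


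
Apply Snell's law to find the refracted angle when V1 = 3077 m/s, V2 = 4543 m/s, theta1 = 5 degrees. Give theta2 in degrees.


sin(theta1) = sin(5 deg) = 0.087156
sin(theta2) = V2/V1 * sin(theta1) = 4543/3077 * 0.087156 = 0.12868
theta2 = arcsin(0.12868) = 7.3933 degrees

7.3933


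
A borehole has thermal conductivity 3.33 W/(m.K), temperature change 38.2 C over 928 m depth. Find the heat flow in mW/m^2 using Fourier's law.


q = k * dT / dz * 1000
= 3.33 * 38.2 / 928 * 1000
= 0.137075 * 1000
= 137.0754 mW/m^2

137.0754


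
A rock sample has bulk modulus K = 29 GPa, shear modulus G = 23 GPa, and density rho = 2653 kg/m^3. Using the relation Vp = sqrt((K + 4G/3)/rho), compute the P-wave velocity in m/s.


First compute the effective modulus:
K + 4G/3 = 29e9 + 4*23e9/3 = 59666666666.67 Pa
Then divide by density:
59666666666.67 / 2653 = 22490262.5958 Pa/(kg/m^3)
Take the square root:
Vp = sqrt(22490262.5958) = 4742.39 m/s

4742.39


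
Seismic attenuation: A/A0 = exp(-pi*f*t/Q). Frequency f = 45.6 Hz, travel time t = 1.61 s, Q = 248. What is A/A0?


pi*f*t/Q = pi*45.6*1.61/248 = 0.930013
A/A0 = exp(-0.930013) = 0.394549

0.394549


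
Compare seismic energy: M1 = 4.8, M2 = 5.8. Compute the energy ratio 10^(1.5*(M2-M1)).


M2 - M1 = 5.8 - 4.8 = 1.0
1.5 * 1.0 = 1.5
ratio = 10^1.5 = 31.62

31.62


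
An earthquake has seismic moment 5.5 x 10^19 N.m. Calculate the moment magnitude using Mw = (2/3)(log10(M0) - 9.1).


log10(M0) = log10(5.5 x 10^19) = 19.7404
Mw = 2/3 * (19.7404 - 9.1)
= 2/3 * 10.6404
= 7.09

7.09


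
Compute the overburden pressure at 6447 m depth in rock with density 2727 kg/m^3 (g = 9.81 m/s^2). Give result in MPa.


P = rho * g * z / 1e6
= 2727 * 9.81 * 6447 / 1e6
= 172469305.89 / 1e6
= 172.4693 MPa

172.4693


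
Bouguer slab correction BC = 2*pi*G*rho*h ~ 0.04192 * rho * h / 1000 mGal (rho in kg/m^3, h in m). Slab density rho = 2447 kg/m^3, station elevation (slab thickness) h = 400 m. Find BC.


BC = 0.04192 * rho * h / 1000
= 0.04192 * 2447 * 400 / 1000
= 41.0313 mGal

41.0313


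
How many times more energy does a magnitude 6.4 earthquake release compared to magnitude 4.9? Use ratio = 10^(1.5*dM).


M2 - M1 = 6.4 - 4.9 = 1.5
1.5 * 1.5 = 2.25
ratio = 10^2.25 = 177.83

177.83


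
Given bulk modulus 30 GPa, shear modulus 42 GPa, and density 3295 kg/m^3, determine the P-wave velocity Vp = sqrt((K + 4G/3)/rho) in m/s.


First compute the effective modulus:
K + 4G/3 = 30e9 + 4*42e9/3 = 86000000000.0 Pa
Then divide by density:
86000000000.0 / 3295 = 26100151.7451 Pa/(kg/m^3)
Take the square root:
Vp = sqrt(26100151.7451) = 5108.83 m/s

5108.83


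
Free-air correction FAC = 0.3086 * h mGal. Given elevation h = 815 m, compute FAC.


FAC = 0.3086 * h
= 0.3086 * 815
= 251.509 mGal

251.509


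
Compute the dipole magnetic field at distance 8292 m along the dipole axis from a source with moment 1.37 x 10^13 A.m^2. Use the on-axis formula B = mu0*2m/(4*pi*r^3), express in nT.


m = 1.37 x 10^13 = 13700000000000 A.m^2
2m = 27400000000000 A.m^2
r^3 = 8292^3 = 570135233088
B = (4pi*10^-7) * 27400000000000 / (4*pi * 570135233088) * 1e9
= 34431855.483344 / 7164530639287.86 * 1e9
= 4805.8773 nT

4805.8773


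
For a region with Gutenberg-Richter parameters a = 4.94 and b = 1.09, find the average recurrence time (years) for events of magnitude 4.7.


log10(N) = 4.94 - 1.09*4.7 = -0.183
N = 10^-0.183 = 0.656145
T = 1/N = 1/0.656145 = 1.5241 years

1.5241


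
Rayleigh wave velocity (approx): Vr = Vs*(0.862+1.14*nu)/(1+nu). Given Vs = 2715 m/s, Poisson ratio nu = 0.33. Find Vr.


Numerator factor = 0.862 + 1.14*0.33 = 1.2382
Denominator = 1 + 0.33 = 1.33
Vr = 2715 * 1.2382 / 1.33 = 2527.6 m/s

2527.6


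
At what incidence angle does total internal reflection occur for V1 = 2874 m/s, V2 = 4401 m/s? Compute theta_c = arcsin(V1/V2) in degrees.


V1/V2 = 2874/4401 = 0.653033
theta_c = arcsin(0.653033) = 40.7707 degrees

40.7707


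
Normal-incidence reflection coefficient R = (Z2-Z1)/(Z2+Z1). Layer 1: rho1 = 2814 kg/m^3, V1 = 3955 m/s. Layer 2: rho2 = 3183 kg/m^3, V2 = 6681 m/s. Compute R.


Z1 = 2814 * 3955 = 11129370
Z2 = 3183 * 6681 = 21265623
R = (21265623 - 11129370) / (21265623 + 11129370) = 10136253 / 32394993 = 0.3129

0.3129


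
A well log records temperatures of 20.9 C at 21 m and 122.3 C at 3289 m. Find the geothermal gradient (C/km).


dT = 122.3 - 20.9 = 101.4 C
dz = 3289 - 21 = 3268 m
gradient = dT/dz * 1000 = 101.4/3268 * 1000 = 31.0282 C/km

31.0282


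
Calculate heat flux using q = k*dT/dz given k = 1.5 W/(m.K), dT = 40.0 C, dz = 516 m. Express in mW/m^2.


q = k * dT / dz * 1000
= 1.5 * 40.0 / 516 * 1000
= 0.116279 * 1000
= 116.2791 mW/m^2

116.2791


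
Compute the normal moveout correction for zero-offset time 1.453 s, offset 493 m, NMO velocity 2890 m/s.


x/Vnmo = 493/2890 = 0.170588
(x/Vnmo)^2 = 0.0291
t0^2 = 2.111209
sqrt(2.111209 + 0.0291) = 1.46298
dt = 1.46298 - 1.453 = 0.00998

0.00998


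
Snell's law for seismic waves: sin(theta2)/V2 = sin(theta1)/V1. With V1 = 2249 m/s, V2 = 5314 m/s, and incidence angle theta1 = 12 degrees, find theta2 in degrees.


sin(theta1) = sin(12 deg) = 0.207912
sin(theta2) = V2/V1 * sin(theta1) = 5314/2249 * 0.207912 = 0.49126
theta2 = arcsin(0.49126) = 29.4234 degrees

29.4234


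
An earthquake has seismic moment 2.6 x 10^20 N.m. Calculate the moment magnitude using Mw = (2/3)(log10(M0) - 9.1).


log10(M0) = log10(2.6 x 10^20) = 20.415
Mw = 2/3 * (20.415 - 9.1)
= 2/3 * 11.315
= 7.54

7.54


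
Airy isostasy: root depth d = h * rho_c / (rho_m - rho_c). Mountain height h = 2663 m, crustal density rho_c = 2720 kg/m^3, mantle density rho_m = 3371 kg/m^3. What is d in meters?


rho_m - rho_c = 3371 - 2720 = 651
d = 2663 * 2720 / 651
= 7243360 / 651
= 11126.51 m

11126.51


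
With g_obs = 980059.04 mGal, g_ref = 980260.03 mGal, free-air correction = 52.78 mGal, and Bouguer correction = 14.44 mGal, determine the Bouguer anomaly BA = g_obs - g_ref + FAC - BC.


BA = g_obs - g_ref + FAC - BC
= 980059.04 - 980260.03 + 52.78 - 14.44
= -162.65 mGal

-162.65


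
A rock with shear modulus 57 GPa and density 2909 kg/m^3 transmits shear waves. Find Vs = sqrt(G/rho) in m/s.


Convert G to Pa: G = 57e9 Pa
Compute G/rho = 57e9 / 2909 = 19594362.3238
Vs = sqrt(19594362.3238) = 4426.55 m/s

4426.55


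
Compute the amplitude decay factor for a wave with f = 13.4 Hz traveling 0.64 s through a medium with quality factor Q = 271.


pi*f*t/Q = pi*13.4*0.64/271 = 0.099418
A/A0 = exp(-0.099418) = 0.905364

0.905364


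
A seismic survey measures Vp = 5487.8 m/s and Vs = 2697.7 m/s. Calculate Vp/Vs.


Vp/Vs = 5487.8 / 2697.7
= 2.0343

2.0343


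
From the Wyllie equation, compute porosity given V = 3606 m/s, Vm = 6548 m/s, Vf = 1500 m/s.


1/V - 1/Vm = 1/3606 - 1/6548 = 0.0001246
1/Vf - 1/Vm = 1/1500 - 1/6548 = 0.00051395
phi = 0.0001246 / 0.00051395 = 0.2424

0.2424


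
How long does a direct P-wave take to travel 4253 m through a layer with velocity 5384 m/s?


t = x / V
= 4253 / 5384
= 0.7899 s

0.7899


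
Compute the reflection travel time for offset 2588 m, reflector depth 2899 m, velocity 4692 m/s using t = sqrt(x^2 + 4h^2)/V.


x^2 + 4h^2 = 2588^2 + 4*2899^2 = 6697744 + 33616804 = 40314548
sqrt(40314548) = 6349.3738
t = 6349.3738 / 4692 = 1.3532 s

1.3532


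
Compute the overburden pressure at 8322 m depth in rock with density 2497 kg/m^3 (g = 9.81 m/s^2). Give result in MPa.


P = rho * g * z / 1e6
= 2497 * 9.81 * 8322 / 1e6
= 203852133.54 / 1e6
= 203.8521 MPa

203.8521


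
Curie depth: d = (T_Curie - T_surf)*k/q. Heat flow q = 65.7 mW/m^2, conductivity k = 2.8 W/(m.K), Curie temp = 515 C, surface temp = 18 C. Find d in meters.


T_Curie - T_surf = 515 - 18 = 497 C
Convert q to W/m^2: 65.7 mW/m^2 = 0.0657 W/m^2
d = 497 * 2.8 / 0.0657 = 21181.13 m

21181.13


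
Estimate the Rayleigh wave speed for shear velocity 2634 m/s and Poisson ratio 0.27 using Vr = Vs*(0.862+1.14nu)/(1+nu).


Numerator factor = 0.862 + 1.14*0.27 = 1.1698
Denominator = 1 + 0.27 = 1.27
Vr = 2634 * 1.1698 / 1.27 = 2426.18 m/s

2426.18


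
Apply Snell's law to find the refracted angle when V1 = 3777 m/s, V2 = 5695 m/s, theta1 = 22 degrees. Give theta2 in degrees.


sin(theta1) = sin(22 deg) = 0.374607
sin(theta2) = V2/V1 * sin(theta1) = 5695/3777 * 0.374607 = 0.564836
theta2 = arcsin(0.564836) = 34.3909 degrees

34.3909
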